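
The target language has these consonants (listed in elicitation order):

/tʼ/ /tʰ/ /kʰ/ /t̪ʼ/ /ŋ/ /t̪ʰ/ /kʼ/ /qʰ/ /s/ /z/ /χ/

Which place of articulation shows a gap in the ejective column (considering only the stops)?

place of articulation  aspirated  ejective
dental            t̪ʰ       t̪ʼ     
alveolar          tʰ        tʼ      
velar             kʰ        kʼ      
uvular            qʰ        —       
Every place of articulation has an ejective member except uvular, where /qʼ/ would be expected.

uvular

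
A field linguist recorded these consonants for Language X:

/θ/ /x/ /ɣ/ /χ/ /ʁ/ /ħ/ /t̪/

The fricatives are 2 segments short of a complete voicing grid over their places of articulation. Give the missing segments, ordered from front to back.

place of articulation  voiceless  voiced  
dental            θ         —       
velar             x         ɣ       
uvular            χ         ʁ       
pharyngeal        ħ         —       
Gaps, from front to back: dental lacks voiced (/ð/); pharyngeal lacks voiced (/ʕ/).

/ð/, /ʕ/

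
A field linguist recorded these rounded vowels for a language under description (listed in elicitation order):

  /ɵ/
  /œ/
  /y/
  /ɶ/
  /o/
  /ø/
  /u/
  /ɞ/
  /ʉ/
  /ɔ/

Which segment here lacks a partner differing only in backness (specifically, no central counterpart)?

/ɶ/

High: /y/ ~ /ʉ/ ~ /u/
High-mid: /ø/ ~ /ɵ/ ~ /o/
Low-mid: /œ/ ~ /ɞ/ ~ /ɔ/
Low: only /ɶ/ (front); no central partner.
So /ɶ/ is the unpaired segment.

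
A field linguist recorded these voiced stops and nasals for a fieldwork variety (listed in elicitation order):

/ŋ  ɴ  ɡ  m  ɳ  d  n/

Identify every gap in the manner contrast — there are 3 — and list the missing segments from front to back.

place of articulation  oral stop  nasal   
bilabial          —         m       
alveolar          d         n       
retroflex         —         ɳ       
velar             ɡ         ŋ       
uvular            —         ɴ       
Gaps, from front to back: bilabial lacks oral stop (/b/); retroflex lacks oral stop (/ɖ/); uvular lacks oral stop (/ɢ/).

/b/, /ɖ/, /ɢ/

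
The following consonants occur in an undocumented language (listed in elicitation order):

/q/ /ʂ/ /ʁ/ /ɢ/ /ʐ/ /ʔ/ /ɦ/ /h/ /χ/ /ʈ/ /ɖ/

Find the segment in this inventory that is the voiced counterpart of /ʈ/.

/ɖ/

/ʈ/ is a voiceless retroflex stop.
The voiced counterpart is a voiced retroflex stop — in this inventory, /ɖ/.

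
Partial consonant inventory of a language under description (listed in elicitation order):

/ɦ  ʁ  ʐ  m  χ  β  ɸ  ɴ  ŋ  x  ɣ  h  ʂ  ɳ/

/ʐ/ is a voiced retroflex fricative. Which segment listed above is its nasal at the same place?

The nasal at the same place is a retroflex nasal — in this inventory, /ɳ/.

/ɳ/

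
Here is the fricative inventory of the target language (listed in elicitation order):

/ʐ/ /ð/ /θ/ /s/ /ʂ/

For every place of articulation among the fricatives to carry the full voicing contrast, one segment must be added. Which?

/z/

dental: voiceless /θ/, voiced /ð/.
alveolar: voiceless /s/, voiced —.
retroflex: voiceless /ʂ/, voiced /ʐ/.
The alveolar row has no voiced member, so the gap is the voiced alveolar fricative /z/.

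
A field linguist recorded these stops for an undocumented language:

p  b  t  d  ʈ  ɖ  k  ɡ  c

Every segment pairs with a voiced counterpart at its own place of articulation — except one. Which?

Bilabial: /p/ ~ /b/
Alveolar: /t/ ~ /d/
Retroflex: /ʈ/ ~ /ɖ/
Velar: /k/ ~ /ɡ/
Palatal: only /c/ (voiceless); no voiced partner.
So /c/ is the unpaired segment.

/c/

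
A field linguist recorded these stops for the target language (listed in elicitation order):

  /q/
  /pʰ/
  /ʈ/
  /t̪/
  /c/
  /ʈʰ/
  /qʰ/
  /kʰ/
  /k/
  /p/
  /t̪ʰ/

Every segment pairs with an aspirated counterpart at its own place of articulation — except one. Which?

/c/

Bilabial: /p/ ~ /pʰ/
Dental: /t̪/ ~ /t̪ʰ/
Retroflex: /ʈ/ ~ /ʈʰ/
Velar: /k/ ~ /kʰ/
Uvular: /q/ ~ /qʰ/
Palatal: only /c/ (plain); no aspirated partner.
So /c/ is the unpaired segment.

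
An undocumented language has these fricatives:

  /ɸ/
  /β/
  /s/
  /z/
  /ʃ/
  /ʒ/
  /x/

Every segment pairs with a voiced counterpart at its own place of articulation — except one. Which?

/x/

Bilabial: /ɸ/ ~ /β/
Alveolar: /s/ ~ /z/
Postalveolar: /ʃ/ ~ /ʒ/
Velar: only /x/ (voiceless); no voiced partner.
So /x/ is the unpaired segment.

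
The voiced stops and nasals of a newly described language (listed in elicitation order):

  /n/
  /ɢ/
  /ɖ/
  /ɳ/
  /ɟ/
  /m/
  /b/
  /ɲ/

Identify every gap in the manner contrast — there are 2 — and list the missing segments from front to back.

bilabial: oral stop /b/, nasal /m/.
alveolar: oral stop —, nasal /n/.
retroflex: oral stop /ɖ/, nasal /ɳ/.
palatal: oral stop /ɟ/, nasal /ɲ/.
uvular: oral stop /ɢ/, nasal —.
Gaps, from front to back: alveolar lacks oral stop (/d/); uvular lacks nasal (/ɴ/).

/d/, /ɴ/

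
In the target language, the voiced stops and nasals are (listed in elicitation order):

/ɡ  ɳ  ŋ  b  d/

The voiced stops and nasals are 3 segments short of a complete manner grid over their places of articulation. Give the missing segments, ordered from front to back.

/m/, /n/, /ɖ/

place of articulation  oral stop  nasal   
bilabial          b         —       
alveolar          d         —       
retroflex         —         ɳ       
velar             ɡ         ŋ       
Gaps, from front to back: bilabial lacks nasal (/m/); alveolar lacks nasal (/n/); retroflex lacks oral stop (/ɖ/).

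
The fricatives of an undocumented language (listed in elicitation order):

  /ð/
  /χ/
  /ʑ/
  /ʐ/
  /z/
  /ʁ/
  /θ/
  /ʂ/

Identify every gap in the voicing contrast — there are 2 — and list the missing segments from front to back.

place of articulation  voiceless  voiced  
dental            θ         ð       
alveolar          —         z       
retroflex         ʂ         ʐ       
alveolo-palatal   —         ʑ       
uvular            χ         ʁ       
Gaps, from front to back: alveolar lacks voiceless (/s/); alveolo-palatal lacks voiceless (/ɕ/).

/s/, /ɕ/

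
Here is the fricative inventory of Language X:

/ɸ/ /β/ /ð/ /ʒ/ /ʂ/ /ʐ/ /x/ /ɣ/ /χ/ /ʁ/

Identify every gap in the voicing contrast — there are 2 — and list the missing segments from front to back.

/θ/, /ʃ/

Voiceless: /ɸ/ (bilabial), /ʂ/ (retroflex), /x/ (velar), /χ/ (uvular).
Voiced: /β/ (bilabial), /ð/ (dental), /ʒ/ (postalveolar), /ʐ/ (retroflex), /ɣ/ (velar), /ʁ/ (uvular).
Gaps, from front to back: dental lacks voiceless (/θ/); postalveolar lacks voiceless (/ʃ/).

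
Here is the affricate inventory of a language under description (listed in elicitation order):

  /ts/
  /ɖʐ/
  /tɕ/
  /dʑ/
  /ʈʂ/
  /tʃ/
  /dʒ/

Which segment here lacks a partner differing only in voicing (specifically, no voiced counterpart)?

/ts/

Postalveolar: /tʃ/ ~ /dʒ/
Retroflex: /ʈʂ/ ~ /ɖʐ/
Alveolo-palatal: /tɕ/ ~ /dʑ/
Alveolar: only /ts/ (voiceless); no voiced partner.
So /ts/ is the unpaired segment.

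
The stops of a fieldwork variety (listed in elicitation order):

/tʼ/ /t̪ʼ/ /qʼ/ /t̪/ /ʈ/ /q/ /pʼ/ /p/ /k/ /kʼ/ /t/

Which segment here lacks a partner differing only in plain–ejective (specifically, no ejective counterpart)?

/ʈ/

Bilabial: /p/ ~ /pʼ/
Dental: /t̪/ ~ /t̪ʼ/
Alveolar: /t/ ~ /tʼ/
Velar: /k/ ~ /kʼ/
Uvular: /q/ ~ /qʼ/
Retroflex: only /ʈ/ (plain); no ejective partner.
So /ʈ/ is the unpaired segment.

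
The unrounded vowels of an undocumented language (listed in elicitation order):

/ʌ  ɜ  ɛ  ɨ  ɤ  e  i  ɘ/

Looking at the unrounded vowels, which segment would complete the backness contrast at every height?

Front: /i/ (high), /e/ (high-mid), /ɛ/ (low-mid).
Central: /ɨ/ (high), /ɘ/ (high-mid), /ɜ/ (low-mid).
Back: /ɤ/ (high-mid), /ʌ/ (low-mid).
The high row has no back member, so the gap is the high back unrounded vowel /ɯ/.

/ɯ/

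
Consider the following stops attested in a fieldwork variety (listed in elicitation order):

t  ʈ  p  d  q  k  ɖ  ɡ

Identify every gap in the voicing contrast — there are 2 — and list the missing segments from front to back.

place of articulation  voiceless  voiced  
bilabial          p         —       
alveolar          t         d       
retroflex         ʈ         ɖ       
velar             k         ɡ       
uvular            q         —       
Gaps, from front to back: bilabial lacks voiced (/b/); uvular lacks voiced (/ɢ/).

/b/, /ɢ/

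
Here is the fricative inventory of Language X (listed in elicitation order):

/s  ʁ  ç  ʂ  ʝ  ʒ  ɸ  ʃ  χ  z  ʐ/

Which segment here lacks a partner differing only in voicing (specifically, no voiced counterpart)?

Alveolar: /s/ ~ /z/
Postalveolar: /ʃ/ ~ /ʒ/
Retroflex: /ʂ/ ~ /ʐ/
Palatal: /ç/ ~ /ʝ/
Uvular: /χ/ ~ /ʁ/
Bilabial: only /ɸ/ (voiceless); no voiced partner.
So /ɸ/ is the unpaired segment.

/ɸ/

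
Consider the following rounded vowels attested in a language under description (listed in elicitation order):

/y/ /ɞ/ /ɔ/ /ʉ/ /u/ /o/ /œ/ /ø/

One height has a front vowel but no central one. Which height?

high-mid

high: front /y/, central /ʉ/, back /u/.
high-mid: front /ø/, central —, back /o/.
low-mid: front /œ/, central /ɞ/, back /ɔ/.
Every height has a central member except high-mid, where /ɵ/ would be expected.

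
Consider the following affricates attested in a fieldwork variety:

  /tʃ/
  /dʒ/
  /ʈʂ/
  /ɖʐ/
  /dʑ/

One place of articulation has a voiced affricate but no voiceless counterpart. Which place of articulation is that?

Voiceless: /tʃ/ (postalveolar), /ʈʂ/ (retroflex).
Voiced: /dʒ/ (postalveolar), /ɖʐ/ (retroflex), /dʑ/ (alveolo-palatal).
Every place of articulation has a voiceless member except alveolo-palatal, where /tɕ/ would be expected.

alveolo-palatal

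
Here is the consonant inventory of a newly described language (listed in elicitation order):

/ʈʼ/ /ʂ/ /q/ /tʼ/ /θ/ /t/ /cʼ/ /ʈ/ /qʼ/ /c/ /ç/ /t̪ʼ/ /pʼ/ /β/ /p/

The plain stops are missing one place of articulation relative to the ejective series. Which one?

dental

place of articulation  plain     ejective
bilabial          p         pʼ      
dental            —         t̪ʼ     
alveolar          t         tʼ      
retroflex         ʈ         ʈʼ      
palatal           c         cʼ      
uvular            q         qʼ      
Every place of articulation has a plain member except dental, where /t̪/ would be expected.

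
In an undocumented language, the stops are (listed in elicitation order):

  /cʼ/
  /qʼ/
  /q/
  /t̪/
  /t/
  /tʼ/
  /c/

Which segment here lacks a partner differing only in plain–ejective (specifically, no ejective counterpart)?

/t̪/

Alveolar: /t/ ~ /tʼ/
Palatal: /c/ ~ /cʼ/
Uvular: /q/ ~ /qʼ/
Dental: only /t̪/ (plain); no ejective partner.
So /t̪/ is the unpaired segment.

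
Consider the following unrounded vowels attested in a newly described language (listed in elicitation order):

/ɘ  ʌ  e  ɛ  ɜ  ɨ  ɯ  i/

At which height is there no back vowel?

Front: /i/ (high), /e/ (high-mid), /ɛ/ (low-mid).
Central: /ɨ/ (high), /ɘ/ (high-mid), /ɜ/ (low-mid).
Back: /ɯ/ (high), /ʌ/ (low-mid).
Every height has a back member except high-mid, where /ɤ/ would be expected.

high-mid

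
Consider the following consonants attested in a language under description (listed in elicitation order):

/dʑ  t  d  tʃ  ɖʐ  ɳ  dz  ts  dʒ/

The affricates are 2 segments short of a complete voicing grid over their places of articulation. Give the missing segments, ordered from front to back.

alveolar: voiceless /ts/, voiced /dz/.
postalveolar: voiceless /tʃ/, voiced /dʒ/.
retroflex: voiceless —, voiced /ɖʐ/.
alveolo-palatal: voiceless —, voiced /dʑ/.
Gaps, from front to back: retroflex lacks voiceless (/ʈʂ/); alveolo-palatal lacks voiceless (/tɕ/).

/ʈʂ/, /tɕ/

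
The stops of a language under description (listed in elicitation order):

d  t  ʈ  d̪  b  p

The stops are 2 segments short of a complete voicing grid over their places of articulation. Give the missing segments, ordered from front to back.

Voiceless: /p/ (bilabial), /t/ (alveolar), /ʈ/ (retroflex).
Voiced: /b/ (bilabial), /d̪/ (dental), /d/ (alveolar).
Gaps, from front to back: dental lacks voiceless (/t̪/); retroflex lacks voiced (/ɖ/).

/t̪/, /ɖ/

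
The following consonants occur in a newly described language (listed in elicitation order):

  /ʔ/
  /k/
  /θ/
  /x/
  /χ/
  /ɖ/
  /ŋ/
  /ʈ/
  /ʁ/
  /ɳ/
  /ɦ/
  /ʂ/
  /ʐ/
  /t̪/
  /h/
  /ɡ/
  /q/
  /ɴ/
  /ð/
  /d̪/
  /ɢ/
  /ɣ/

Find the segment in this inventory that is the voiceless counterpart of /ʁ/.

/χ/

/ʁ/ is a voiced uvular fricative.
The voiceless counterpart is a voiceless uvular fricative — in this inventory, /χ/.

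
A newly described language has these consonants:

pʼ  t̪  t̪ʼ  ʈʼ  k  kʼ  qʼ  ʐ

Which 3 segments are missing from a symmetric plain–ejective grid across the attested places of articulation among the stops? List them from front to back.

Plain: /t̪/ (dental), /k/ (velar).
Ejective: /pʼ/ (bilabial), /t̪ʼ/ (dental), /ʈʼ/ (retroflex), /kʼ/ (velar), /qʼ/ (uvular).
Gaps, from front to back: bilabial lacks plain (/p/); retroflex lacks plain (/ʈ/); uvular lacks plain (/q/).

/p/, /ʈ/, /q/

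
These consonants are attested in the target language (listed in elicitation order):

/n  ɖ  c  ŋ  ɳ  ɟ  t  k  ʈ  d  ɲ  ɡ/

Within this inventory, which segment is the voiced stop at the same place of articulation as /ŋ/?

/ɡ/

/ŋ/ is a velar nasal.
The voiced stop at the same place is a voiced velar stop — in this inventory, /ɡ/.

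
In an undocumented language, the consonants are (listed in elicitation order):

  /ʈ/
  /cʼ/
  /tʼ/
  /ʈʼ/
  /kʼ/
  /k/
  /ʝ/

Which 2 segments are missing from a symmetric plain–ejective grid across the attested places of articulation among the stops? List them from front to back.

place of articulation  plain     ejective
alveolar          —         tʼ      
retroflex         ʈ         ʈʼ      
palatal           —         cʼ      
velar             k         kʼ      
Gaps, from front to back: alveolar lacks plain (/t/); palatal lacks plain (/c/).

/t/, /c/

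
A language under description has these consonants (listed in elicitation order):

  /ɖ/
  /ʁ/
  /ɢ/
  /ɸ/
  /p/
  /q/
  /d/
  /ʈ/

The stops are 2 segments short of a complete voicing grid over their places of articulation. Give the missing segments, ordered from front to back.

Voiceless: /p/ (bilabial), /ʈ/ (retroflex), /q/ (uvular).
Voiced: /d/ (alveolar), /ɖ/ (retroflex), /ɢ/ (uvular).
Gaps, from front to back: bilabial lacks voiced (/b/); alveolar lacks voiceless (/t/).

/b/, /t/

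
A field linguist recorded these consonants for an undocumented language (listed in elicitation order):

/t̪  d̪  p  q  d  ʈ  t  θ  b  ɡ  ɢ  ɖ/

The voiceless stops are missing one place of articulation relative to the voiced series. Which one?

place of articulation  voiceless  voiced  
bilabial          p         b       
dental            t̪        d̪      
alveolar          t         d       
retroflex         ʈ         ɖ       
velar             —         ɡ       
uvular            q         ɢ       
Every place of articulation has a voiceless member except velar, where /k/ would be expected.

velar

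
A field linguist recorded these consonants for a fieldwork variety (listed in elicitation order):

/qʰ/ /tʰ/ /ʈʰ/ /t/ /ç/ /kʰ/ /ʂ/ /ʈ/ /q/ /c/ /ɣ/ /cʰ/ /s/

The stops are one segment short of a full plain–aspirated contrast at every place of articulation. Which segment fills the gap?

/k/

place of articulation  plain     aspirated
alveolar          t         tʰ      
retroflex         ʈ         ʈʰ      
palatal           c         cʰ      
velar             —         kʰ      
uvular            q         qʰ      
The velar row has no plain member, so the gap is the plain velar stop /k/.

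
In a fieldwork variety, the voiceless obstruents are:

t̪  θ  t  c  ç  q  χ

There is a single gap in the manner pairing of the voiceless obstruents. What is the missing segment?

place of articulation  stop      fricative
dental            t̪        θ       
alveolar          t         —       
palatal           c         ç       
uvular            q         χ       
The alveolar row has no fricative member, so the gap is the alveolar fricative /s/.

/s/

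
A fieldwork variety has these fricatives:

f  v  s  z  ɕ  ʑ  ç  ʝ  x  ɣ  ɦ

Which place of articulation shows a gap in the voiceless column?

Voiceless: /f/ (labiodental), /s/ (alveolar), /ɕ/ (alveolo-palatal), /ç/ (palatal), /x/ (velar).
Voiced: /v/ (labiodental), /z/ (alveolar), /ʑ/ (alveolo-palatal), /ʝ/ (palatal), /ɣ/ (velar), /ɦ/ (glottal).
Every place of articulation has a voiceless member except glottal, where /h/ would be expected.

glottal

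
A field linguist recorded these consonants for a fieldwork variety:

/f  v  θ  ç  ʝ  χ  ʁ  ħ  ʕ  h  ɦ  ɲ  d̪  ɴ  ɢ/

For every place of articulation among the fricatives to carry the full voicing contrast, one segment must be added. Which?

labiodental: voiceless /f/, voiced /v/.
dental: voiceless /θ/, voiced —.
palatal: voiceless /ç/, voiced /ʝ/.
uvular: voiceless /χ/, voiced /ʁ/.
pharyngeal: voiceless /ħ/, voiced /ʕ/.
glottal: voiceless /h/, voiced /ɦ/.
The dental row has no voiced member, so the gap is the voiced dental fricative /ð/.

/ð/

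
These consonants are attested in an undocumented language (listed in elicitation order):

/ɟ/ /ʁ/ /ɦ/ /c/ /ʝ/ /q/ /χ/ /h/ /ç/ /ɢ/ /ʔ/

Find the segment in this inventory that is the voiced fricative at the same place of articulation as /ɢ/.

/ʁ/

/ɢ/ is a voiced uvular stop.
The voiced fricative at the same place is a voiced uvular fricative — in this inventory, /ʁ/.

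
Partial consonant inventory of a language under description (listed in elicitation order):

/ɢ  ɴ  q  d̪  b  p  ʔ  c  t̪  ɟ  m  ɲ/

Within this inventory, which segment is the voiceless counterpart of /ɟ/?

/c/

/ɟ/ is a voiced palatal stop.
The voiceless counterpart is a voiceless palatal stop — in this inventory, /c/.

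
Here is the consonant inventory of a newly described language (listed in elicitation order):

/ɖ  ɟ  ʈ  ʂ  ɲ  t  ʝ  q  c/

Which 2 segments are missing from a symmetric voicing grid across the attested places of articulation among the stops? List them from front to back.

alveolar: voiceless /t/, voiced —.
retroflex: voiceless /ʈ/, voiced /ɖ/.
palatal: voiceless /c/, voiced /ɟ/.
uvular: voiceless /q/, voiced —.
Gaps, from front to back: alveolar lacks voiced (/d/); uvular lacks voiced (/ɢ/).

/d/, /ɢ/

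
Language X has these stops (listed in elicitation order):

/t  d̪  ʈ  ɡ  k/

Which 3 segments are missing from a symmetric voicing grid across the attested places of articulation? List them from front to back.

Voiceless: /t/ (alveolar), /ʈ/ (retroflex), /k/ (velar).
Voiced: /d̪/ (dental), /ɡ/ (velar).
Gaps, from front to back: dental lacks voiceless (/t̪/); alveolar lacks voiced (/d/); retroflex lacks voiced (/ɖ/).

/t̪/, /d/, /ɖ/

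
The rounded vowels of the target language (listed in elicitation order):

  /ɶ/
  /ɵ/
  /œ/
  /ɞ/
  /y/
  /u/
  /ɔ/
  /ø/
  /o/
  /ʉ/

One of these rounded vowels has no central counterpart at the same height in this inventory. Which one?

High: /y/ ~ /ʉ/ ~ /u/
High-mid: /ø/ ~ /ɵ/ ~ /o/
Low-mid: /œ/ ~ /ɞ/ ~ /ɔ/
Low: only /ɶ/ (front); no central partner.
So /ɶ/ is the unpaired segment.

/ɶ/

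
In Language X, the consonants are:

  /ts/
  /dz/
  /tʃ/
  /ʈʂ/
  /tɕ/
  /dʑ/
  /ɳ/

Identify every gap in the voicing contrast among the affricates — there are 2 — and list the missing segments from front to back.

/dʒ/, /ɖʐ/

Voiceless: /ts/ (alveolar), /tʃ/ (postalveolar), /ʈʂ/ (retroflex), /tɕ/ (alveolo-palatal).
Voiced: /dz/ (alveolar), /dʑ/ (alveolo-palatal).
Gaps, from front to back: postalveolar lacks voiced (/dʒ/); retroflex lacks voiced (/ɖʐ/).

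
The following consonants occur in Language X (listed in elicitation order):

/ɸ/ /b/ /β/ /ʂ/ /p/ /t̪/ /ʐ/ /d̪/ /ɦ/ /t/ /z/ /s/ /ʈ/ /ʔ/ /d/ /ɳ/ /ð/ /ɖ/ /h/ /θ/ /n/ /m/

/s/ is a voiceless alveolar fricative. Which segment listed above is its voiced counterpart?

/z/

The voiced counterpart is a voiced alveolar fricative — in this inventory, /z/.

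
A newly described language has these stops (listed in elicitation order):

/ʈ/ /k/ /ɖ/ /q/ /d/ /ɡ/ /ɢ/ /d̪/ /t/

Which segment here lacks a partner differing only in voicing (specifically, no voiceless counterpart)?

/d̪/

Alveolar: /t/ ~ /d/
Retroflex: /ʈ/ ~ /ɖ/
Velar: /k/ ~ /ɡ/
Uvular: /q/ ~ /ɢ/
Dental: only /d̪/ (voiced); no voiceless partner.
So /d̪/ is the unpaired segment.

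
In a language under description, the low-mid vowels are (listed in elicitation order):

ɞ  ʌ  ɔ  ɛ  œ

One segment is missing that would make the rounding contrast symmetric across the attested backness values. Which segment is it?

Unrounded: /ɛ/ (front), /ʌ/ (back).
Rounded: /œ/ (front), /ɞ/ (central), /ɔ/ (back).
The central row has no unrounded member, so the gap is the central unrounded vowel /ɜ/.

/ɜ/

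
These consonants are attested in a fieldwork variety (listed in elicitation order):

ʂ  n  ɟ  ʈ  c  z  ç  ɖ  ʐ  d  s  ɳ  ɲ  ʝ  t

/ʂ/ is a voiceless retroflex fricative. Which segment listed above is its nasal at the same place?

/ɳ/

The nasal at the same place is a retroflex nasal — in this inventory, /ɳ/.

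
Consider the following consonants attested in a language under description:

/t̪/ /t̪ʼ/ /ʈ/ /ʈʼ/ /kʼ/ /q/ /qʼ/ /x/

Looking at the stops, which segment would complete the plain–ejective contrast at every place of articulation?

Plain: /t̪/ (dental), /ʈ/ (retroflex), /q/ (uvular).
Ejective: /t̪ʼ/ (dental), /ʈʼ/ (retroflex), /kʼ/ (velar), /qʼ/ (uvular).
The velar row has no plain member, so the gap is the plain velar stop /k/.

/k/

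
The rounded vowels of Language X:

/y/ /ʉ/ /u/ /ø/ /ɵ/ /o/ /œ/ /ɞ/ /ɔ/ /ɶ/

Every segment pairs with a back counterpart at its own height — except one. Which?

/ɶ/

High: /y/ ~ /ʉ/ ~ /u/
High-mid: /ø/ ~ /ɵ/ ~ /o/
Low-mid: /œ/ ~ /ɞ/ ~ /ɔ/
Low: only /ɶ/ (front); no back partner.
So /ɶ/ is the unpaired segment.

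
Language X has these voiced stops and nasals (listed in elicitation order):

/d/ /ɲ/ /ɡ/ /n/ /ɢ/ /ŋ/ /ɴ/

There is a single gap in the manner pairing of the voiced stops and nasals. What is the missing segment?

Oral stop: /d/ (alveolar), /ɡ/ (velar), /ɢ/ (uvular).
Nasal: /n/ (alveolar), /ɲ/ (palatal), /ŋ/ (velar), /ɴ/ (uvular).
The palatal row has no oral stop member, so the gap is the palatal oral stop /ɟ/.

/ɟ/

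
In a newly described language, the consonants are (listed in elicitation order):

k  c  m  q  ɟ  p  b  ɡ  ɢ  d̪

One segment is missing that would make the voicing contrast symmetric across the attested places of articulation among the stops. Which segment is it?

place of articulation  voiceless  voiced  
bilabial          p         b       
dental            —         d̪      
palatal           c         ɟ       
velar             k         ɡ       
uvular            q         ɢ       
The dental row has no voiceless member, so the gap is the voiceless dental stop /t̪/.

/t̪/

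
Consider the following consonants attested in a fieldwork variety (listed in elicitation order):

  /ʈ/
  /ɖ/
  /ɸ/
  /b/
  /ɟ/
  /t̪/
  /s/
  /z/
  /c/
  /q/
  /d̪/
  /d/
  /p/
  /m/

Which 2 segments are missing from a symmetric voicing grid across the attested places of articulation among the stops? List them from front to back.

Voiceless: /p/ (bilabial), /t̪/ (dental), /ʈ/ (retroflex), /c/ (palatal), /q/ (uvular).
Voiced: /b/ (bilabial), /d̪/ (dental), /d/ (alveolar), /ɖ/ (retroflex), /ɟ/ (palatal).
Gaps, from front to back: alveolar lacks voiceless (/t/); uvular lacks voiced (/ɢ/).

/t/, /ɢ/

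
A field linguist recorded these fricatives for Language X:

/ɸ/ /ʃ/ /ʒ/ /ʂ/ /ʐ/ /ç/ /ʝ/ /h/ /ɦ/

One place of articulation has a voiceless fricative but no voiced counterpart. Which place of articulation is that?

bilabial

bilabial: voiceless /ɸ/, voiced —.
postalveolar: voiceless /ʃ/, voiced /ʒ/.
retroflex: voiceless /ʂ/, voiced /ʐ/.
palatal: voiceless /ç/, voiced /ʝ/.
glottal: voiceless /h/, voiced /ɦ/.
Every place of articulation has a voiced member except bilabial, where /β/ would be expected.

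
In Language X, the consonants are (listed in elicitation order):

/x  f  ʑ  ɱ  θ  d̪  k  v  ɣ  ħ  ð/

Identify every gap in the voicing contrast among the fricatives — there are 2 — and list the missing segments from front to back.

/ɕ/, /ʕ/

place of articulation  voiceless  voiced  
labiodental       f         v       
dental            θ         ð       
alveolo-palatal   —         ʑ       
velar             x         ɣ       
pharyngeal        ħ         —       
Gaps, from front to back: alveolo-palatal lacks voiceless (/ɕ/); pharyngeal lacks voiced (/ʕ/).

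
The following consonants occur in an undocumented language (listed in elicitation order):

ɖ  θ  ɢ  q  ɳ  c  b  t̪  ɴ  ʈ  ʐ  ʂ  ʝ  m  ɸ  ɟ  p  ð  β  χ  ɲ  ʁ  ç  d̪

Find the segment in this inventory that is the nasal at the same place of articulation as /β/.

/β/ is a voiced bilabial fricative.
The nasal at the same place is a bilabial nasal — in this inventory, /m/.

/m/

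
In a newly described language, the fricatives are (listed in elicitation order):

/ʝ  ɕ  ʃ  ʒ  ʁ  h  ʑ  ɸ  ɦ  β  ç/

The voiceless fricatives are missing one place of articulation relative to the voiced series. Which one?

Voiceless: /ɸ/ (bilabial), /ʃ/ (postalveolar), /ɕ/ (alveolo-palatal), /ç/ (palatal), /h/ (glottal).
Voiced: /β/ (bilabial), /ʒ/ (postalveolar), /ʑ/ (alveolo-palatal), /ʝ/ (palatal), /ʁ/ (uvular), /ɦ/ (glottal).
Every place of articulation has a voiceless member except uvular, where /χ/ would be expected.

uvular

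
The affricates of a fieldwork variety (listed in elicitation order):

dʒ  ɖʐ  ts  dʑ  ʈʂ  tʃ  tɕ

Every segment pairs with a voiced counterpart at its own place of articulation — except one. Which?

/ts/

Postalveolar: /tʃ/ ~ /dʒ/
Retroflex: /ʈʂ/ ~ /ɖʐ/
Alveolo-palatal: /tɕ/ ~ /dʑ/
Alveolar: only /ts/ (voiceless); no voiced partner.
So /ts/ is the unpaired segment.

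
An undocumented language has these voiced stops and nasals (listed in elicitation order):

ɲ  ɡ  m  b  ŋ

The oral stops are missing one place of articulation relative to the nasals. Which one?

palatal

place of articulation  oral stop  nasal   
bilabial          b         m       
palatal           —         ɲ       
velar             ɡ         ŋ       
Every place of articulation has an oral stop member except palatal, where /ɟ/ would be expected.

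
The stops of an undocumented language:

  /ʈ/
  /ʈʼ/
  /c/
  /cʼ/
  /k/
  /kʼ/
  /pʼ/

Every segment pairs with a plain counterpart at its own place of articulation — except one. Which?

/pʼ/

Retroflex: /ʈ/ ~ /ʈʼ/
Palatal: /c/ ~ /cʼ/
Velar: /k/ ~ /kʼ/
Bilabial: only /pʼ/ (ejective); no plain partner.
So /pʼ/ is the unpaired segment.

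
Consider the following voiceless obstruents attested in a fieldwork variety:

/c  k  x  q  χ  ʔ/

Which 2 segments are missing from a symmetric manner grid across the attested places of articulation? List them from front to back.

/ç/, /h/

palatal: stop /c/, fricative —.
velar: stop /k/, fricative /x/.
uvular: stop /q/, fricative /χ/.
glottal: stop /ʔ/, fricative —.
Gaps, from front to back: palatal lacks fricative (/ç/); glottal lacks fricative (/h/).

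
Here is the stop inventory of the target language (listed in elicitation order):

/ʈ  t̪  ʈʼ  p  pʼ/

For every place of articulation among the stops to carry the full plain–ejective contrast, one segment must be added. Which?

Plain: /p/ (bilabial), /t̪/ (dental), /ʈ/ (retroflex).
Ejective: /pʼ/ (bilabial), /ʈʼ/ (retroflex).
The dental row has no ejective member, so the gap is the ejective dental stop /t̪ʼ/.

/t̪ʼ/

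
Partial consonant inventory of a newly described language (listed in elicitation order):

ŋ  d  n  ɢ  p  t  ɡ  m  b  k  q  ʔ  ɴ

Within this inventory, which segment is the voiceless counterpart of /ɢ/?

/ɢ/ is a voiced uvular stop.
The voiceless counterpart is a voiceless uvular stop — in this inventory, /q/.

/q/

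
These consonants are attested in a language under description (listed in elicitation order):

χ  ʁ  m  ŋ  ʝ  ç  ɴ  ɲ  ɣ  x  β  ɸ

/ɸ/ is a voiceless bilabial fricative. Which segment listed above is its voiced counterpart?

The voiced counterpart is a voiced bilabial fricative — in this inventory, /β/.

/β/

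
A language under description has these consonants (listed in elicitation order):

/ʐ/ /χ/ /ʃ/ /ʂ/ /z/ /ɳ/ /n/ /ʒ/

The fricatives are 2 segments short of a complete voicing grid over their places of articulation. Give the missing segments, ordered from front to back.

alveolar: voiceless —, voiced /z/.
postalveolar: voiceless /ʃ/, voiced /ʒ/.
retroflex: voiceless /ʂ/, voiced /ʐ/.
uvular: voiceless /χ/, voiced —.
Gaps, from front to back: alveolar lacks voiceless (/s/); uvular lacks voiced (/ʁ/).

/s/, /ʁ/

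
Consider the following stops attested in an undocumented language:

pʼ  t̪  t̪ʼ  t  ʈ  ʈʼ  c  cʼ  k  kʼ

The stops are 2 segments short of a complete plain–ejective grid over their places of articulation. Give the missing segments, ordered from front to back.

/p/, /tʼ/

Plain: /t̪/ (dental), /t/ (alveolar), /ʈ/ (retroflex), /c/ (palatal), /k/ (velar).
Ejective: /pʼ/ (bilabial), /t̪ʼ/ (dental), /ʈʼ/ (retroflex), /cʼ/ (palatal), /kʼ/ (velar).
Gaps, from front to back: bilabial lacks plain (/p/); alveolar lacks ejective (/tʼ/).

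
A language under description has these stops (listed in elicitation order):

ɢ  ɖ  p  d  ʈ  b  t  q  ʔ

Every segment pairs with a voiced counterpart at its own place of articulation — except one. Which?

Bilabial: /p/ ~ /b/
Alveolar: /t/ ~ /d/
Retroflex: /ʈ/ ~ /ɖ/
Uvular: /q/ ~ /ɢ/
Glottal: only /ʔ/ (voiceless); no voiced partner.
So /ʔ/ is the unpaired segment.

/ʔ/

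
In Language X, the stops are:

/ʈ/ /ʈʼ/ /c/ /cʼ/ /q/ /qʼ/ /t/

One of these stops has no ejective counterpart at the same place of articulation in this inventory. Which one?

/t/

Retroflex: /ʈ/ ~ /ʈʼ/
Palatal: /c/ ~ /cʼ/
Uvular: /q/ ~ /qʼ/
Alveolar: only /t/ (plain); no ejective partner.
So /t/ is the unpaired segment.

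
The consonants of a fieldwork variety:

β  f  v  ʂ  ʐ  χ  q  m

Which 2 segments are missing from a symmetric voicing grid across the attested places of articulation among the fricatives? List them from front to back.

place of articulation  voiceless  voiced  
bilabial          —         β       
labiodental       f         v       
retroflex         ʂ         ʐ       
uvular            χ         —       
Gaps, from front to back: bilabial lacks voiceless (/ɸ/); uvular lacks voiced (/ʁ/).

/ɸ/, /ʁ/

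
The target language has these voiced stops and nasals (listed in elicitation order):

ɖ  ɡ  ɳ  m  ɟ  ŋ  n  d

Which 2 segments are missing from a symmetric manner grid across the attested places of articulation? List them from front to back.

/b/, /ɲ/

Oral stop: /d/ (alveolar), /ɖ/ (retroflex), /ɟ/ (palatal), /ɡ/ (velar).
Nasal: /m/ (bilabial), /n/ (alveolar), /ɳ/ (retroflex), /ŋ/ (velar).
Gaps, from front to back: bilabial lacks oral stop (/b/); palatal lacks nasal (/ɲ/).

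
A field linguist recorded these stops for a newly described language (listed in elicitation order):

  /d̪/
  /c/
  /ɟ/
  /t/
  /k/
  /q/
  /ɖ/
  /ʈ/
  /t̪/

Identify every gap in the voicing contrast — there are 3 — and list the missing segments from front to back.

Voiceless: /t̪/ (dental), /t/ (alveolar), /ʈ/ (retroflex), /c/ (palatal), /k/ (velar), /q/ (uvular).
Voiced: /d̪/ (dental), /ɖ/ (retroflex), /ɟ/ (palatal).
Gaps, from front to back: alveolar lacks voiced (/d/); velar lacks voiced (/ɡ/); uvular lacks voiced (/ɢ/).

/d/, /ɡ/, /ɢ/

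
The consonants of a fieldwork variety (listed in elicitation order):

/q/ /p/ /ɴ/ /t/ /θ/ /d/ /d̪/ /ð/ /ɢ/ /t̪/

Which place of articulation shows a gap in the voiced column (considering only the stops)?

bilabial

bilabial: voiceless /p/, voiced —.
dental: voiceless /t̪/, voiced /d̪/.
alveolar: voiceless /t/, voiced /d/.
uvular: voiceless /q/, voiced /ɢ/.
Every place of articulation has a voiced member except bilabial, where /b/ would be expected.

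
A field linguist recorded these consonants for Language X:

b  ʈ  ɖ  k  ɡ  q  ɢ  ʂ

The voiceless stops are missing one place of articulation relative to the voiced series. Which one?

place of articulation  voiceless  voiced  
bilabial          —         b       
retroflex         ʈ         ɖ       
velar             k         ɡ       
uvular            q         ɢ       
Every place of articulation has a voiceless member except bilabial, where /p/ would be expected.

bilabial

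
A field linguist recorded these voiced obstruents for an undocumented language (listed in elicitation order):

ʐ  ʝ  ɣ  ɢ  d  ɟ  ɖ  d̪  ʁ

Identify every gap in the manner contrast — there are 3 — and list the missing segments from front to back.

place of articulation  stop      fricative
dental            d̪        —       
alveolar          d         —       
retroflex         ɖ         ʐ       
palatal           ɟ         ʝ       
velar             —         ɣ       
uvular            ɢ         ʁ       
Gaps, from front to back: dental lacks fricative (/ð/); alveolar lacks fricative (/z/); velar lacks stop (/ɡ/).

/ð/, /z/, /ɡ/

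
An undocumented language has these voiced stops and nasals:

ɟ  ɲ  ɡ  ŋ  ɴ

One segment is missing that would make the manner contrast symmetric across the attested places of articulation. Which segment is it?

/ɢ/

place of articulation  oral stop  nasal   
palatal           ɟ         ɲ       
velar             ɡ         ŋ       
uvular            —         ɴ       
The uvular row has no oral stop member, so the gap is the uvular oral stop /ɢ/.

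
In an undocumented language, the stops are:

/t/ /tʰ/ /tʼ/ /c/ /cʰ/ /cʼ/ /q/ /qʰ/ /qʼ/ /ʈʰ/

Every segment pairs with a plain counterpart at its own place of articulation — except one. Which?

/ʈʰ/

Alveolar: /t/ ~ /tʰ/ ~ /tʼ/
Palatal: /c/ ~ /cʰ/ ~ /cʼ/
Uvular: /q/ ~ /qʰ/ ~ /qʼ/
Retroflex: only /ʈʰ/ (aspirated); no plain partner.
So /ʈʰ/ is the unpaired segment.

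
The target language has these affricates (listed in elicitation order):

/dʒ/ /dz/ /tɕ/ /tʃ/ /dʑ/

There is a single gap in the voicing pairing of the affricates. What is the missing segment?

place of articulation  voiceless  voiced  
alveolar          —         dz      
postalveolar      tʃ        dʒ      
alveolo-palatal   tɕ        dʑ      
The alveolar row has no voiceless member, so the gap is the voiceless alveolar affricate /ts/.

/ts/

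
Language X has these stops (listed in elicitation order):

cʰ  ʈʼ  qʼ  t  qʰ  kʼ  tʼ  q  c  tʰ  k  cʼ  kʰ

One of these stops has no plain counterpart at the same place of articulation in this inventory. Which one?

/ʈʼ/

Alveolar: /t/ ~ /tʰ/ ~ /tʼ/
Palatal: /c/ ~ /cʰ/ ~ /cʼ/
Velar: /k/ ~ /kʰ/ ~ /kʼ/
Uvular: /q/ ~ /qʰ/ ~ /qʼ/
Retroflex: only /ʈʼ/ (ejective); no plain partner.
So /ʈʼ/ is the unpaired segment.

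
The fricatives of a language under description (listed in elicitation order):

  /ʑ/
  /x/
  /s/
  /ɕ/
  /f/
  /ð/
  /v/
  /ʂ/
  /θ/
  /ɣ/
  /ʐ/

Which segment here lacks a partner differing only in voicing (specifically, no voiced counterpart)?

/s/

Labiodental: /f/ ~ /v/
Dental: /θ/ ~ /ð/
Retroflex: /ʂ/ ~ /ʐ/
Alveolo-palatal: /ɕ/ ~ /ʑ/
Velar: /x/ ~ /ɣ/
Alveolar: only /s/ (voiceless); no voiced partner.
So /s/ is the unpaired segment.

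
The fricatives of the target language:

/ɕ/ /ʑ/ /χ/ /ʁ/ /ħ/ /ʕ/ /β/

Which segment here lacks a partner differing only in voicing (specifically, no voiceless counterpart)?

/β/

Alveolo-palatal: /ɕ/ ~ /ʑ/
Uvular: /χ/ ~ /ʁ/
Pharyngeal: /ħ/ ~ /ʕ/
Bilabial: only /β/ (voiced); no voiceless partner.
So /β/ is the unpaired segment.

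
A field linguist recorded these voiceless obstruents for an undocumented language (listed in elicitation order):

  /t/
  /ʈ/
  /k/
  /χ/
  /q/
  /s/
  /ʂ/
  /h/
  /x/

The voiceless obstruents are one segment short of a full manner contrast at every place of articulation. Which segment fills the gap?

alveolar: stop /t/, fricative /s/.
retroflex: stop /ʈ/, fricative /ʂ/.
velar: stop /k/, fricative /x/.
uvular: stop /q/, fricative /χ/.
glottal: stop —, fricative /h/.
The glottal row has no stop member, so the gap is the glottal stop /ʔ/.

/ʔ/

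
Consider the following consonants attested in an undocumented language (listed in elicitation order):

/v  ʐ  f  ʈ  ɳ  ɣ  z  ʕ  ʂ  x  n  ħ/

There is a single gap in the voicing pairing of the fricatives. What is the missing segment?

/s/

place of articulation  voiceless  voiced  
labiodental       f         v       
alveolar          —         z       
retroflex         ʂ         ʐ       
velar             x         ɣ       
pharyngeal        ħ         ʕ       
The alveolar row has no voiceless member, so the gap is the voiceless alveolar fricative /s/.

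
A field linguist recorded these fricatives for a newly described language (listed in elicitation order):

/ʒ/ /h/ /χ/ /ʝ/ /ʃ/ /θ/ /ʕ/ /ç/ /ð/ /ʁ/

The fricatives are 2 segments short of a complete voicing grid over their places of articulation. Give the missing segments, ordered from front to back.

/ħ/, /ɦ/

place of articulation  voiceless  voiced  
dental            θ         ð       
postalveolar      ʃ         ʒ       
palatal           ç         ʝ       
uvular            χ         ʁ       
pharyngeal        —         ʕ       
glottal           h         —       
Gaps, from front to back: pharyngeal lacks voiceless (/ħ/); glottal lacks voiced (/ɦ/).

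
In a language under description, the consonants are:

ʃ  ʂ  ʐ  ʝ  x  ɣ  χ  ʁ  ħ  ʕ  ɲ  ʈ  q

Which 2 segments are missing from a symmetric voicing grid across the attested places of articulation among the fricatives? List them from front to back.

/ʒ/, /ç/

Voiceless: /ʃ/ (postalveolar), /ʂ/ (retroflex), /x/ (velar), /χ/ (uvular), /ħ/ (pharyngeal).
Voiced: /ʐ/ (retroflex), /ʝ/ (palatal), /ɣ/ (velar), /ʁ/ (uvular), /ʕ/ (pharyngeal).
Gaps, from front to back: postalveolar lacks voiced (/ʒ/); palatal lacks voiceless (/ç/).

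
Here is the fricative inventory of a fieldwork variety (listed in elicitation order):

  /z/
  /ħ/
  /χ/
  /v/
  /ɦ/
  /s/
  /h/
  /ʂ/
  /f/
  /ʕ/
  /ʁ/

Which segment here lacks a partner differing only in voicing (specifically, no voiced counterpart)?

/ʂ/

Labiodental: /f/ ~ /v/
Alveolar: /s/ ~ /z/
Uvular: /χ/ ~ /ʁ/
Pharyngeal: /ħ/ ~ /ʕ/
Glottal: /h/ ~ /ɦ/
Retroflex: only /ʂ/ (voiceless); no voiced partner.
So /ʂ/ is the unpaired segment.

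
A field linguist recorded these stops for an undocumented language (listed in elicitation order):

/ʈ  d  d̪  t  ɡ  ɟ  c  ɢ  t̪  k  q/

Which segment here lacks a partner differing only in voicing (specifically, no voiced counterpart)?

Dental: /t̪/ ~ /d̪/
Alveolar: /t/ ~ /d/
Palatal: /c/ ~ /ɟ/
Velar: /k/ ~ /ɡ/
Uvular: /q/ ~ /ɢ/
Retroflex: only /ʈ/ (voiceless); no voiced partner.
So /ʈ/ is the unpaired segment.

/ʈ/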